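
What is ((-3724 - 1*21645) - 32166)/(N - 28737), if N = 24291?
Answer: 57535/4446 ≈ 12.941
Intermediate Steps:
((-3724 - 1*21645) - 32166)/(N - 28737) = ((-3724 - 1*21645) - 32166)/(24291 - 28737) = ((-3724 - 21645) - 32166)/(-4446) = (-25369 - 32166)*(-1/4446) = -57535*(-1/4446) = 57535/4446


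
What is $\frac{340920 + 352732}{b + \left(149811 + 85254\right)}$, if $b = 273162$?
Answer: $\frac{693652}{508227} \approx 1.3648$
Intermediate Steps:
$\frac{340920 + 352732}{b + \left(149811 + 85254\right)} = \frac{340920 + 352732}{273162 + \left(149811 + 85254\right)} = \frac{693652}{273162 + 235065} = \frac{693652}{508227}$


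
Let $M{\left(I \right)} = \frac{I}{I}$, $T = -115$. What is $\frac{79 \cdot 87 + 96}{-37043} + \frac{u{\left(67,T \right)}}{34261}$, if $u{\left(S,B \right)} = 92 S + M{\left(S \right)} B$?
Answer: $- \frac{14691802}{1269130223} \approx -0.011576$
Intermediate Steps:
$M{\left(I \right)} = 1$
$u{\left(S,B \right)} = B + 92 S$ ($u{\left(S,B \right)} = 92 S + 1 B = 92 S + B = B + 92 S$)
$\frac{79 \cdot 87 + 96}{-37043} + \frac{u{\left(67,T \right)}}{34261} = \frac{79 \cdot 87 + 96}{-37043} + \frac{-115 + 92 \cdot 67}{34261} = \left(6873 + 96\right) \left(- \frac{1}{37043}\right) + \left(-115 + 6164\right) \frac{1}{34261} = 6969 \left(- \frac{1}{37043}\right) + 6049 \cdot \frac{1}{34261} = - \frac{6969}{37043} + \frac{6049}{34261} = - \frac{14691802}{1269130223}$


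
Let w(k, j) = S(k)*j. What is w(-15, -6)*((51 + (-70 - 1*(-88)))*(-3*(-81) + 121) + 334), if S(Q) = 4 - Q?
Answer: -2901300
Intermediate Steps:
w(k, j) = j*(4 - k) (w(k, j) = (4 - k)*j = j*(4 - k))
w(-15, -6)*((51 + (-70 - 1*(-88)))*(-3*(-81) + 121) + 334) = (-6*(4 - 1*(-15)))*((51 + (-70 - 1*(-88)))*(-3*(-81) + 121) + 334) = (-6*(4 + 15))*((51 + (-70 + 88))*(243 + 121) + 334) = (-6*19)*((51 + 18)*364 + 334) = -114*(69*364 + 334) = -114*(25116 + 334) = -114*25450 = -2901300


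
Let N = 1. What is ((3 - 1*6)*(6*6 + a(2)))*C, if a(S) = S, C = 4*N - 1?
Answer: -342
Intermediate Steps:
C = 3 (C = 4*1 - 1 = 4 - 1 = 3)
((3 - 1*6)*(6*6 + a(2)))*C = ((3 - 1*6)*(6*6 + 2))*3 = ((3 - 6)*(36 + 2))*3 = -3*38*3 = -114*3 = -342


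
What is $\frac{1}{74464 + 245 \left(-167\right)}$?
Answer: $\frac{1}{33549} \approx 2.9807 \cdot 10^{-5}$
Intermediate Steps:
$\frac{1}{74464 + 245 \left(-167\right)} = \frac{1}{74464 - 40915} = \frac{1}{33549}$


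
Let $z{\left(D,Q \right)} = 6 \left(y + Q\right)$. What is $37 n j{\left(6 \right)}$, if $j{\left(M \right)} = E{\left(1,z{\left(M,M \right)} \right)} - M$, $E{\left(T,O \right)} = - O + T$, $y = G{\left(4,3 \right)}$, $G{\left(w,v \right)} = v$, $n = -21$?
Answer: $45843$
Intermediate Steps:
$y = 3$
$z{\left(D,Q \right)} = 18 + 6 Q$ ($z{\left(D,Q \right)} = 6 \left(3 + Q\right) = 18 + 6 Q$)
$E{\left(T,O \right)} = T - O$
$j{\left(M \right)} = -17 - 7 M$ ($j{\left(M \right)} = \left(1 - \left(18 + 6 M\right)\right) - M = \left(-17 - 6 M\right) - M = -17 - 7 M$)
$37 n j{\left(6 \right)} = 37 \left(-21\right) \left(-17 - 42\right) = - 777 \left(-17 - 42\right) = \left(-777\right) \left(-59\right) = 45843$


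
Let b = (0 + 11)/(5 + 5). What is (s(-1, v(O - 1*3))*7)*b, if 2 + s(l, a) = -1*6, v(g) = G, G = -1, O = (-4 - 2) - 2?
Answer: -308/5 ≈ -61.600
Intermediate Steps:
O = -8 (O = -6 - 2 = -8)
v(g) = -1
b = 11/10 ≈ 1.1000
s(l, a) = -8 (s(l, a) = -2 - 1*6 = -2 - 6 = -8)
(s(-1, v(O - 1*3))*7)*b = -8*7*(11/10) = -56*11/10 = -308/5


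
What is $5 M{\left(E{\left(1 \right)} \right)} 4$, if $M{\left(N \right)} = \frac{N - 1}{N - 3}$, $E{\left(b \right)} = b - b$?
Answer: $\frac{20}{3} \approx 6.6667$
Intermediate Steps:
$E{\left(b \right)} = 0$
$M{\left(N \right)} = \frac{-1 + N}{-3 + N}$
$5 M{\left(E{\left(1 \right)} \right)} 4 = 5 \frac{-1 + 0}{-3 + 0} \cdot 4 = 5 \frac{1}{-3} \left(-1\right) 4 = 5 \left(\left(- \frac{1}{3}\right) \left(-1\right)\right) 4 = 5 \cdot \frac{1}{3} \cdot 4 = \frac{5}{3} \cdot 4 = \frac{20}{3}$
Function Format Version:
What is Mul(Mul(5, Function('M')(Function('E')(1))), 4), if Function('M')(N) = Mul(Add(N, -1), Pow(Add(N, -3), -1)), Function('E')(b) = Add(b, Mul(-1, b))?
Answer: Rational(20, 3) ≈ 6.6667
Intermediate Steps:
Function('E')(b) = 0
Function('M')(N) = Mul(Pow(Add(-3, N), -1), Add(-1, N)) (Function('M')(N) = Mul(Add(-1, N), Pow(Add(-3, N), -1)) = Mul(Pow(Add(-3, N), -1), Add(-1, N)))
Mul(Mul(5, Function('M')(Function('E')(1))), 4) = Mul(Mul(5, Mul(Pow(Add(-3, 0), -1), Add(-1, 0))), 4) = Mul(Mul(5, Mul(Pow(-3, -1), -1)), 4) = Mul(Mul(5, Mul(Rational(-1, 3), -1)), 4) = Mul(Mul(5, Rational(1, 3)), 4) = Mul(Rational(5, 3), 4) = Rational(20, 3)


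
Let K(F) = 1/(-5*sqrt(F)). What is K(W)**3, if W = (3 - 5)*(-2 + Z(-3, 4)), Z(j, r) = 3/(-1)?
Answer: -sqrt(10)/12500 ≈ -0.00025298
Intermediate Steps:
Z(j, r) = -3 (Z(j, r) = 3*(-1) = -3)
W = 10 (W = (3 - 5)*(-2 - 3) = -2*(-5) = 10)
K(F) = -1/(5*sqrt(F))
K(W)**3 = (-sqrt(10)/50)**3 = -sqrt(10)/12500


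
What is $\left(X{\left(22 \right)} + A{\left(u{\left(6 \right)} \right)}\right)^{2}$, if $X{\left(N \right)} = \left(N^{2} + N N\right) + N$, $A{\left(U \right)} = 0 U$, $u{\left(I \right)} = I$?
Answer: $980100$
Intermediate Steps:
$A{\left(U \right)} = 0$
$X{\left(N \right)} = N + 2 N^{2}$ ($X{\left(N \right)} = \left(N^{2} + N^{2}\right) + N = 2 N^{2} + N = N + 2 N^{2}$)
$\left(X{\left(22 \right)} + A{\left(u{\left(6 \right)} \right)}\right)^{2} = \left(22 \left(1 + 2 \cdot 22\right) + 0\right)^{2} = \left(22 \left(1 + 44\right) + 0\right)^{2} = \left(22 \cdot 45 + 0\right)^{2} = \left(990 + 0\right)^{2} = 990^{2} = 980100$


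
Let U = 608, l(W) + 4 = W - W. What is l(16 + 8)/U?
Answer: -1/152 ≈ -0.0065789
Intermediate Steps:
l(W) = -4 (l(W) = -4 + (W - W) = -4 + 0 = -4)
l(16 + 8)/U = -4/608 = -4*1/608 = -1/152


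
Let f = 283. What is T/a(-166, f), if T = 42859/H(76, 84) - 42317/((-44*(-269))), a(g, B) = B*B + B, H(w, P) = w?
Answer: 5727989/821562584 ≈ 0.0069721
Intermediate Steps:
a(g, B) = B + B² (a(g, B) = B² + B = B + B²)
T = 5727989/10222 (T = 42859/76 - 42317/((-44*(-269))) = 42859*(1/76) - 42317/11836 = 42859/76 - 42317*1/11836 = 42859/76 - 3847/1076 = 5727989/10222 ≈ 560.36)
T/a(-166, f) = 5727989/(10222*((283*(1 + 283)))) = 5727989/(10222*((283*284))) = (5727989/10222)/80372 = (5727989/10222)*(1/80372) = 5727989/821562584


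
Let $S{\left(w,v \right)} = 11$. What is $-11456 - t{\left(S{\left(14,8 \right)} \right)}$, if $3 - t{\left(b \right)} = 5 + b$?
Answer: $-11443$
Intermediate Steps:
$t{\left(b \right)} = -2 - b$ ($t{\left(b \right)} = 3 - \left(5 + b\right) = -2 - b$)
$-11456 - t{\left(S{\left(14,8 \right)} \right)} = -11456 - \left(-2 - 11\right) = -11456 - -13 = -11456 + 13 = -11443$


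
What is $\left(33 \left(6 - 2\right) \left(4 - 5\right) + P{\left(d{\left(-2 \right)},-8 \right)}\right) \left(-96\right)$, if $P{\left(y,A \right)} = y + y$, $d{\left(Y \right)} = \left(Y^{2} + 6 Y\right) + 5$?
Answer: $13248$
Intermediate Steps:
$d{\left(Y \right)} = 5 + Y^{2} + 6 Y$
$P{\left(y,A \right)} = 2 y$
$\left(33 \left(6 - 2\right) \left(4 - 5\right) + P{\left(d{\left(-2 \right)},-8 \right)}\right) \left(-96\right) = \left(33 \left(6 - 2\right) \left(4 - 5\right) + 2 \left(5 + \left(-2\right)^{2} + 6 \left(-2\right)\right)\right) \left(-96\right) = \left(33 \cdot 4 \left(-1\right) + 2 \left(5 + 4 - 12\right)\right) \left(-96\right) = \left(33 \left(-4\right) + 2 \left(-3\right)\right) \left(-96\right) = \left(-132 - 6\right) \left(-96\right) = \left(-138\right) \left(-96\right) = 13248$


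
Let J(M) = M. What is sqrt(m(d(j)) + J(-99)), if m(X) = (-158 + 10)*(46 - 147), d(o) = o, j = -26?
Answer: sqrt(14849) ≈ 121.86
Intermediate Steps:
m(X) = 14948 (m(X) = -148*(-101) = 14948)
sqrt(m(d(j)) + J(-99)) = sqrt(14948 - 99) = sqrt(14849)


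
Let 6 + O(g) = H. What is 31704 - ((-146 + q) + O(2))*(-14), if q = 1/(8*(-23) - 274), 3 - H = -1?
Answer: 6785721/229 ≈ 29632.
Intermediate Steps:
H = 4 (H = 3 - 1*(-1) = 3 + 1 = 4)
O(g) = -2 (O(g) = -6 + 4 = -2)
q = -1/458 (q = 1/(-184 - 274) = 1/(-458) = -1/458 ≈ -0.0021834)
31704 - ((-146 + q) + O(2))*(-14) = 31704 - ((-146 - 1/458) - 2)*(-14) = 31704 - (-66869/458 - 2)*(-14) = 31704 - (-67785)*(-14)/458 = 31704 - 1*474495/229 = 31704 - 474495/229 = 6785721/229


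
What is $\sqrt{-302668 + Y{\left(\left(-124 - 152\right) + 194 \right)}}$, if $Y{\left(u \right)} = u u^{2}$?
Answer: $2 i \sqrt{213509} \approx 924.14 i$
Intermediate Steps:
$Y{\left(u \right)} = u^{3}$
$\sqrt{-302668 + Y{\left(\left(-124 - 152\right) + 194 \right)}} = \sqrt{-302668 + \left(\left(-124 - 152\right) + 194\right)^{3}} = \sqrt{-302668 + \left(-276 + 194\right)^{3}} = \sqrt{-302668 + \left(-82\right)^{3}} = \sqrt{-302668 - 551368} = \sqrt{-854036} = 2 i \sqrt{213509}$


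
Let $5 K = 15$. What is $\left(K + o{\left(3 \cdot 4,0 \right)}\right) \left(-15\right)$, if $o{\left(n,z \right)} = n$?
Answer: $-225$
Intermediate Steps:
$K = 3$ ($K = \frac{1}{5} \cdot 15 = 3$)
$\left(K + o{\left(3 \cdot 4,0 \right)}\right) \left(-15\right) = \left(3 + 3 \cdot 4\right) \left(-15\right) = \left(3 + 12\right) \left(-15\right) = 15 \left(-15\right) = -225$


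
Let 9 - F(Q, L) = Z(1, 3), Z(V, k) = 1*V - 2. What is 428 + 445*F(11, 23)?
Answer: 4878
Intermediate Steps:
Z(V, k) = -2 + V (Z(V, k) = V - 2 = -2 + V)
F(Q, L) = 10 (F(Q, L) = 9 - (-2 + 1) = 9 - 1*(-1) = 9 + 1 = 10)
428 + 445*F(11, 23) = 428 + 445*10 = 428 + 4450 = 4878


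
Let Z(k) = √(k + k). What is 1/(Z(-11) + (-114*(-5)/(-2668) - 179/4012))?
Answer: -1849394392412/158019566332961 - 7160997408016*I*√22/158019566332961 ≈ -0.011704 - 0.21256*I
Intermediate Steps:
Z(k) = √2*√k (Z(k) = √(2*k) = √2*√k)
1/(Z(-11) + (-114*(-5)/(-2668) - 179/4012)) = 1/(√2*√(-11) + (-114*(-5)/(-2668) - 179/4012)) = 1/(√2*(I*√11) + (570*(-1/2668) - 179*1/4012)) = 1/(I*√22 + (-285/1334 - 179/4012)) = 1/(I*√22 - 691103/2676004) = 1/(-691103/2676004 + I*√22)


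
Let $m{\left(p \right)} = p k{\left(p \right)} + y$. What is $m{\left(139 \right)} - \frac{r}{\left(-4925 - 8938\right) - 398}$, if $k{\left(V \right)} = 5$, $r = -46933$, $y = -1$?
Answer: $\frac{9850201}{14261} \approx 690.71$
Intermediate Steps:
$m{\left(p \right)} = -1 + 5 p$ ($m{\left(p \right)} = p 5 - 1 = 5 p - 1 = -1 + 5 p$)
$m{\left(139 \right)} - \frac{r}{\left(-4925 - 8938\right) - 398} = \left(-1 + 5 \cdot 139\right) - - \frac{46933}{\left(-4925 - 8938\right) - 398} = \left(-1 + 695\right) - - \frac{46933}{-13863 - 398} = 694 - - \frac{46933}{-14261} = 694 - \left(-46933\right) \left(- \frac{1}{14261}\right) = 694 - \frac{46933}{14261} = \frac{9850201}{14261}$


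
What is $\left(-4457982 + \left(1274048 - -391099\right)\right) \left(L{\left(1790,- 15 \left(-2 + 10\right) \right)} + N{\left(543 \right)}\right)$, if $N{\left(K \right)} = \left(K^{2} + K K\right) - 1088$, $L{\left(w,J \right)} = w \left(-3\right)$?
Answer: $-1628893085400$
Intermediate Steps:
$L{\left(w,J \right)} = - 3 w$
$N{\left(K \right)} = -1088 + 2 K^{2}$ ($N{\left(K \right)} = \left(K^{2} + K^{2}\right) - 1088 = 2 K^{2} - 1088 = -1088 + 2 K^{2}$)
$\left(-4457982 + \left(1274048 - -391099\right)\right) \left(L{\left(1790,- 15 \left(-2 + 10\right) \right)} + N{\left(543 \right)}\right) = \left(-4457982 + \left(1274048 - -391099\right)\right) \left(\left(-3\right) 1790 - \left(1088 - 2 \cdot 543^{2}\right)\right) = \left(-4457982 + \left(1274048 + 391099\right)\right) \left(-5370 + \left(-1088 + 2 \cdot 294849\right)\right) = \left(-4457982 + 1665147\right) \left(-5370 + \left(-1088 + 589698\right)\right) = - 2792835 \left(-5370 + 588610\right) = \left(-2792835\right) 583240 = -1628893085400$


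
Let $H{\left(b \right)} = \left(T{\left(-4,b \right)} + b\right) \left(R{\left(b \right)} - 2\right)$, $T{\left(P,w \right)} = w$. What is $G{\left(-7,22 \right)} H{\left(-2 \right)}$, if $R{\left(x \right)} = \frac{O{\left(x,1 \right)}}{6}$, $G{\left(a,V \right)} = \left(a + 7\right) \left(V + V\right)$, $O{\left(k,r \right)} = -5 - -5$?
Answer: $0$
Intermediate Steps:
$O{\left(k,r \right)} = 0$ ($O{\left(k,r \right)} = -5 + 5 = 0$)
$G{\left(a,V \right)} = 2 V \left(7 + a\right)$ ($G{\left(a,V \right)} = \left(7 + a\right) 2 V = 2 V \left(7 + a\right)$)
$R{\left(x \right)} = 0$ ($R{\left(x \right)} = \frac{0}{6} = 0 \cdot \frac{1}{6} = 0$)
$H{\left(b \right)} = - 4 b$ ($H{\left(b \right)} = \left(b + b\right) \left(0 - 2\right) = 2 b \left(-2\right) = - 4 b$)
$G{\left(-7,22 \right)} H{\left(-2 \right)} = 2 \cdot 22 \left(7 - 7\right) \left(\left(-4\right) \left(-2\right)\right) = 2 \cdot 22 \cdot 0 \cdot 8 = 0 \cdot 8 = 0$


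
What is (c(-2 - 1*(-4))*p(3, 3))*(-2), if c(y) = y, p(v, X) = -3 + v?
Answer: 0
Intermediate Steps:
(c(-2 - 1*(-4))*p(3, 3))*(-2) = ((-2 - 1*(-4))*(-3 + 3))*(-2) = ((-2 + 4)*0)*(-2) = (2*0)*(-2) = 0*(-2) = 0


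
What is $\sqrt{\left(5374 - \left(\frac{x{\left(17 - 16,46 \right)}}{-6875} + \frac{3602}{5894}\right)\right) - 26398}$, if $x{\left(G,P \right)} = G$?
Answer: $\frac{4 i \sqrt{863045406823061}}{810425} \approx 145.0 i$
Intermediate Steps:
$\sqrt{\left(5374 - \left(\frac{x{\left(17 - 16,46 \right)}}{-6875} + \frac{3602}{5894}\right)\right) - 26398} = \sqrt{\left(5374 - \left(\frac{17 - 16}{-6875} + \frac{3602}{5894}\right)\right) - 26398} = \sqrt{\left(5374 - \left(1 \left(- \frac{1}{6875}\right) + 3602 \cdot \frac{1}{5894}\right)\right) - 26398} = \sqrt{\left(5374 - \left(- \frac{1}{6875} + \frac{1801}{2947}\right)\right) - 26398} = \sqrt{\left(5374 - \frac{12378928}{20260625}\right) - 26398} = \sqrt{\frac{108868219822}{20260625} - 26398} = \sqrt{- \frac{425971758928}{20260625}} = \frac{4 i \sqrt{863045406823061}}{810425}$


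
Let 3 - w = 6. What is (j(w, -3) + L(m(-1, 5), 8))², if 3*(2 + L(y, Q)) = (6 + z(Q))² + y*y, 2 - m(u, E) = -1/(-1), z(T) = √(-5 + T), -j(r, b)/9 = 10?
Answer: 56128/9 - 1888*√3/3 ≈ 5146.4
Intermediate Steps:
w = -3 (w = 3 - 1*6 = 3 - 6 = -3)
j(r, b) = -90 (j(r, b) = -9*10 = -90)
m(u, E) = 1 (m(u, E) = 2 - (-1)/(-1) = 2 - (-1)*(-1) = 2 - 1*1 = 2 - 1 = 1)
L(y, Q) = -2 + y²/3 + (6 + √(-5 + Q))²/3 (L(y, Q) = -2 + ((6 + √(-5 + Q))² + y*y)/3 = -2 + ((6 + √(-5 + Q))² + y²)/3 = -2 + (y² + (6 + √(-5 + Q))²)/3 = -2 + (y²/3 + (6 + √(-5 + Q))²/3) = -2 + y²/3 + (6 + √(-5 + Q))²/3)
(j(w, -3) + L(m(-1, 5), 8))² = (-90 + (-2 + (⅓)*1² + (6 + √(-5 + 8))²/3))² = (-90 + (-2 + (⅓)*1 + (6 + √3)²/3))² = (-90 + (-2 + ⅓ + (6 + √3)²/3))² = (-90 + (-5/3 + (6 + √3)²/3))² = (-275/3 + (6 + √3)²/3)²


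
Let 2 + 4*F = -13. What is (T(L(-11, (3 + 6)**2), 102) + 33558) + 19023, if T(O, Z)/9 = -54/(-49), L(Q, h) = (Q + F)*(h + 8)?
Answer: 2576955/49 ≈ 52591.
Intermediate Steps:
F = -15/4 (F = -1/2 + (1/4)*(-13) = -1/2 - 13/4 = -15/4 ≈ -3.7500)
L(Q, h) = (8 + h)*(-15/4 + Q) (L(Q, h) = (Q - 15/4)*(h + 8) = (-15/4 + Q)*(8 + h) = (8 + h)*(-15/4 + Q))
T(O, Z) = 486/49 (T(O, Z) = 9*(-54/(-49)) = 9*(-54*(-1/49)) = 9*(54/49) = 486/49)
(T(L(-11, (3 + 6)**2), 102) + 33558) + 19023 = (486/49 + 33558) + 19023 = 1644828/49 + 19023 = 2576955/49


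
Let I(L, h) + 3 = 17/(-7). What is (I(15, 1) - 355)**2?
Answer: 6365529/49 ≈ 1.2991e+5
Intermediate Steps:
I(L, h) = -38/7 (I(L, h) = -3 + 17/(-7) = -3 + 17*(-1/7) = -3 - 17/7 = -38/7)
(I(15, 1) - 355)**2 = (-38/7 - 355)**2 = (-2523/7)**2 = 6365529/49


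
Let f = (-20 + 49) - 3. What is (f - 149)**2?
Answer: 15129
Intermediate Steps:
f = 26 (f = 29 - 3 = 26)
(f - 149)**2 = (26 - 149)**2 = (-123)**2 = 15129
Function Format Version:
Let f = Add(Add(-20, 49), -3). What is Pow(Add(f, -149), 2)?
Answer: 15129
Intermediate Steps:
f = 26 (f = Add(29, -3) = 26)
Pow(Add(f, -149), 2) = Pow(Add(26, -149), 2) = Pow(-123, 2) = 15129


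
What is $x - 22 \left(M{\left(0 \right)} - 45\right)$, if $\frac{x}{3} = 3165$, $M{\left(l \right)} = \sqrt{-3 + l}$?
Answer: $10485 - 22 i \sqrt{3} \approx 10485.0 - 38.105 i$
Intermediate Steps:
$x = 9495$ ($x = 3 \cdot 3165 = 9495$)
$x - 22 \left(M{\left(0 \right)} - 45\right) = 9495 - 22 \left(\sqrt{-3 + 0} - 45\right) = 9495 - 22 \left(\sqrt{-3} - 45\right) = 9495 - 22 \left(i \sqrt{3} - 45\right) = 9495 - 22 \left(-45 + i \sqrt{3}\right) = 9495 - \left(-990 + 22 i \sqrt{3}\right) = 9495 + \left(990 - 22 i \sqrt{3}\right) = 10485 - 22 i \sqrt{3}$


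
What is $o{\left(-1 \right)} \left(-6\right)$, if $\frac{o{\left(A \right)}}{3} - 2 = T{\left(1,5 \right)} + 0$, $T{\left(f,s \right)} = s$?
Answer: $-126$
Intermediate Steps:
$o{\left(A \right)} = 21$ ($o{\left(A \right)} = 6 + 3 \left(5 + 0\right) = 6 + 3 \cdot 5 = 6 + 15 = 21$)
$o{\left(-1 \right)} \left(-6\right) = 21 \left(-6\right) = -126$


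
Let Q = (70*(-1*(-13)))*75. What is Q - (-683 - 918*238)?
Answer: 287417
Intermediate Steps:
Q = 68250 (Q = (70*13)*75 = 910*75 = 68250)
Q - (-683 - 918*238) = 68250 - (-683 - 918*238) = 68250 - (-683 - 218484) = 68250 - 1*(-219167) = 68250 + 219167 = 287417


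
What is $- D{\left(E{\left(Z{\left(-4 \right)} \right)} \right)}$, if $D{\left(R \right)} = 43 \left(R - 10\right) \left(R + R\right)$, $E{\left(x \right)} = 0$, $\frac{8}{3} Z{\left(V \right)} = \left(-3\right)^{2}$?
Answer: $0$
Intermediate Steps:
$Z{\left(V \right)} = \frac{27}{8}$ ($Z{\left(V \right)} = \frac{3 \left(-3\right)^{2}}{8} = \frac{3}{8} \cdot 9 = \frac{27}{8}$)
$D{\left(R \right)} = 86 R \left(-10 + R\right)$ ($D{\left(R \right)} = 43 \left(-10 + R\right) 2 R = 43 \cdot 2 R \left(-10 + R\right) = 86 R \left(-10 + R\right)$)
$- D{\left(E{\left(Z{\left(-4 \right)} \right)} \right)} = - 86 \cdot 0 \left(-10 + 0\right) = - 86 \cdot 0 \left(-10\right) = \left(-1\right) 0 = 0$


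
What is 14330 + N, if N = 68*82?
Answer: 19906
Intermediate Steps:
N = 5576
14330 + N = 14330 + 5576 = 19906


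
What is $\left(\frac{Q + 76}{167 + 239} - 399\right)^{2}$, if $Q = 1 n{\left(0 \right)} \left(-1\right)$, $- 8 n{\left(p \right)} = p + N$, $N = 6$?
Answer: $\frac{419475133561}{2637376} \approx 1.5905 \cdot 10^{5}$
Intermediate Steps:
$n{\left(p \right)} = - \frac{3}{4} - \frac{p}{8}$ ($n{\left(p \right)} = - \frac{p + 6}{8} = - \frac{6 + p}{8} = - \frac{3}{4} - \frac{p}{8}$)
$Q = \frac{3}{4}$ ($Q = 1 \left(- \frac{3}{4} - 0\right) \left(-1\right) = 1 \left(- \frac{3}{4} + 0\right) \left(-1\right) = 1 \left(- \frac{3}{4}\right) \left(-1\right) = \left(- \frac{3}{4}\right) \left(-1\right) = \frac{3}{4} \approx 0.75$)
$\left(\frac{Q + 76}{167 + 239} - 399\right)^{2} = \left(\frac{\frac{3}{4} + 76}{167 + 239} - 399\right)^{2} = \left(\frac{307}{4 \cdot 406} - 399\right)^{2} = \left(\frac{307}{4} \cdot \frac{1}{406} - 399\right)^{2} = \left(\frac{307}{1624} - 399\right)^{2} = \left(- \frac{647669}{1624}\right)^{2} = \frac{419475133561}{2637376}$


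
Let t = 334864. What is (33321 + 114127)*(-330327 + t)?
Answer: 668971576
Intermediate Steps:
(33321 + 114127)*(-330327 + t) = (33321 + 114127)*(-330327 + 334864) = 147448*4537 = 668971576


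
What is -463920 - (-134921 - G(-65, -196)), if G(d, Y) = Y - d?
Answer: -329130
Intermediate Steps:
-463920 - (-134921 - G(-65, -196)) = -463920 - (-134921 - (-196 - 1*(-65))) = -463920 - (-134921 - (-196 + 65)) = -463920 - (-134921 - 1*(-131)) = -463920 - (-134921 + 131) = -463920 - 1*(-134790) = -463920 + 134790 = -329130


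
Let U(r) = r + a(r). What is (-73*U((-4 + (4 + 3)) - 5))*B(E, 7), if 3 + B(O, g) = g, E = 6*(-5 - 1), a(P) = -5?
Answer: 2044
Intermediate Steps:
E = -36 (E = 6*(-6) = -36)
U(r) = -5 + r (U(r) = r - 5 = -5 + r)
B(O, g) = -3 + g
(-73*U((-4 + (4 + 3)) - 5))*B(E, 7) = (-73*(-5 + ((-4 + (4 + 3)) - 5)))*(-3 + 7) = -73*(-5 + ((-4 + 7) - 5))*4 = -73*(-5 + (3 - 5))*4 = -73*(-5 - 2)*4 = -73*(-7)*4 = 511*4 = 2044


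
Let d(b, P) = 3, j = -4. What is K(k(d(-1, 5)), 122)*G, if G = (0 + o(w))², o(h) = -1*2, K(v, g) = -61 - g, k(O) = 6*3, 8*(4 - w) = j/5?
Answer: -732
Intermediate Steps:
w = 41/10 (w = 4 - (-1)/(2*5) = 4 - ⅛*(-⅘) = 4 + ⅒ = 41/10 ≈ 4.1000)
k(O) = 18
o(h) = -2
G = 4 (G = (0 - 2)² = (-2)² = 4)
K(k(d(-1, 5)), 122)*G = (-61 - 1*122)*4 = (-61 - 122)*4 = -183*4 = -732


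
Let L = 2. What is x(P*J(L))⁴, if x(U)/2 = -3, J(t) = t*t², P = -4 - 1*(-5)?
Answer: 1296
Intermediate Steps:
P = 1 (P = -4 + 5 = 1)
J(t) = t³
x(U) = -6 (x(U) = 2*(-3) = -6)
x(P*J(L))⁴ = (-6)⁴ = 1296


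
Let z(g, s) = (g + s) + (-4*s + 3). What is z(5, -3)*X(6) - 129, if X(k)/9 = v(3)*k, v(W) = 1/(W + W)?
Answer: 24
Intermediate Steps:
z(g, s) = 3 + g - 3*s (z(g, s) = (g + s) + (3 - 4*s) = 3 + g - 3*s)
v(W) = 1/(2*W)
X(k) = 3*k/2 (X(k) = 9*(((½)/3)*k) = 9*(((½)*(⅓))*k) = 9*(k/6) = 3*k/2)
z(5, -3)*X(6) - 129 = (3 + 5 - 3*(-3))*((3/2)*6) - 129 = (3 + 5 + 9)*9 - 129 = 17*9 - 129 = 153 - 129 = 24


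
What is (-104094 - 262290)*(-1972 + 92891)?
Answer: -33311266896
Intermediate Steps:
(-104094 - 262290)*(-1972 + 92891) = -366384*90919 = -33311266896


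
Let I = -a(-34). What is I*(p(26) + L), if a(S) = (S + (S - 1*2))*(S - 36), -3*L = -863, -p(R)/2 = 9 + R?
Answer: -3199700/3 ≈ -1.0666e+6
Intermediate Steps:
p(R) = -18 - 2*R (p(R) = -2*(9 + R) = -18 - 2*R)
L = 863/3 (L = -1/3*(-863) = 863/3 ≈ 287.67)
a(S) = (-36 + S)*(-2 + 2*S) (a(S) = (S + (S - 2))*(-36 + S) = (S + (-2 + S))*(-36 + S) = (-2 + 2*S)*(-36 + S) = (-36 + S)*(-2 + 2*S))
I = -4900 (I = -(72 - 74*(-34) + 2*(-34)**2) = -(72 + 2516 + 2*1156) = -(72 + 2516 + 2312) = -1*4900 = -4900)
I*(p(26) + L) = -4900*((-18 - 2*26) + 863/3) = -4900*((-18 - 52) + 863/3) = -4900*(-70 + 863/3) = -4900*653/3 = -3199700/3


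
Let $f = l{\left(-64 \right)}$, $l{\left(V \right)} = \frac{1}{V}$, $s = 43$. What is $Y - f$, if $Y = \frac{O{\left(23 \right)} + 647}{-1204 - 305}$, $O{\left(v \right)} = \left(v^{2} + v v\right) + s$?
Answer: $- \frac{110363}{96576} \approx -1.1428$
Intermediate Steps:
$O{\left(v \right)} = 43 + 2 v^{2}$ ($O{\left(v \right)} = \left(v^{2} + v v\right) + 43 = \left(v^{2} + v^{2}\right) + 43 = 2 v^{2} + 43 = 43 + 2 v^{2}$)
$f = - \frac{1}{64}$ ($f = \frac{1}{-64} = - \frac{1}{64} \approx -0.015625$)
$Y = - \frac{1748}{1509}$ ($Y = \frac{\left(43 + 2 \cdot 23^{2}\right) + 647}{-1204 - 305} = \frac{\left(43 + 2 \cdot 529\right) + 647}{-1509} = \left(\left(43 + 1058\right) + 647\right) \left(- \frac{1}{1509}\right) = \left(1101 + 647\right) \left(- \frac{1}{1509}\right) = 1748 \left(- \frac{1}{1509}\right) = - \frac{1748}{1509} \approx -1.1584$)
$Y - f = - \frac{1748}{1509} - - \frac{1}{64} = - \frac{1748}{1509} + \frac{1}{64} = - \frac{110363}{96576}$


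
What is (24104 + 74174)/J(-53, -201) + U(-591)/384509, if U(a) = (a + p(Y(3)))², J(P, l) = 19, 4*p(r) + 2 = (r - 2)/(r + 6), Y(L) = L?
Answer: 48982867495723/9468149616 ≈ 5173.4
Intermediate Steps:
p(r) = -½ + (-2 + r)/(4*(6 + r)) (p(r) = -½ + ((r - 2)/(r + 6))/4 = -½ + ((-2 + r)/(6 + r))/4 = -½ + (-2 + r)/(4*(6 + r)))
U(a) = (-17/36 + a)² (U(a) = (a + (-14 - 1*3)/(4*(6 + 3)))² = (a + (¼)*(-14 - 3)/9)² = (a + (¼)*(⅑)*(-17))² = (a - 17/36)² = (-17/36 + a)²)
(24104 + 74174)/J(-53, -201) + U(-591)/384509 = (24104 + 74174)/19 + ((-17 + 36*(-591))²/1296)/384509 = 98278*(1/19) + ((-17 - 21276)²/1296)*(1/384509) = 98278/19 + ((1/1296)*(-21293)²)*(1/384509) = 98278/19 + ((1/1296)*453391849)*(1/384509) = 98278/19 + (453391849/1296)*(1/384509) = 98278/19 + 453391849/498323664 = 48982867495723/9468149616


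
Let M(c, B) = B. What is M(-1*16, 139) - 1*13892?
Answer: -13753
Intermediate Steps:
M(-1*16, 139) - 1*13892 = 139 - 1*13892 = 139 - 13892 = -13753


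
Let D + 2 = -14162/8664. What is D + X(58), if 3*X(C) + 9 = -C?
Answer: -112493/4332 ≈ -25.968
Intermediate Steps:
X(C) = -3 - C/3 (X(C) = -3 + (-C)/3 = -3 - C/3)
D = -15745/4332 (D = -2 - 14162/8664 = -2 - 14162*1/8664 = -2 - 7081/4332 = -15745/4332 ≈ -3.6346)
D + X(58) = -15745/4332 + (-3 - ⅓*58) = -15745/4332 + (-3 - 58/3) = -15745/4332 - 67/3 = -112493/4332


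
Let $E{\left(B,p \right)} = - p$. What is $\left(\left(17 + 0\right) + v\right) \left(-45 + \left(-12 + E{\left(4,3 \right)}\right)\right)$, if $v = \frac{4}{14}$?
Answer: $- \frac{7260}{7} \approx -1037.1$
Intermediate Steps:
$v = \frac{2}{7}$ ($v = 4 \cdot \frac{1}{14} = \frac{2}{7} \approx 0.28571$)
$\left(\left(17 + 0\right) + v\right) \left(-45 + \left(-12 + E{\left(4,3 \right)}\right)\right) = \left(\left(17 + 0\right) + \frac{2}{7}\right) \left(-45 - 15\right) = \left(17 + \frac{2}{7}\right) \left(-45 - 15\right) = \frac{121 \left(-45 - 15\right)}{7} = \frac{121}{7} \left(-60\right) = - \frac{7260}{7}$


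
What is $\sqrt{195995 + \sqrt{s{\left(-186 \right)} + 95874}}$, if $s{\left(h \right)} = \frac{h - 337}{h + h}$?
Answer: $\frac{\sqrt{6780643020 + 186 \sqrt{3316905543}}}{186} \approx 443.06$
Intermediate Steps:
$s{\left(h \right)} = \frac{-337 + h}{2 h}$
$\sqrt{195995 + \sqrt{s{\left(-186 \right)} + 95874}} = \sqrt{195995 + \sqrt{\frac{-337 - 186}{2 \left(-186\right)} + 95874}} = \sqrt{195995 + \sqrt{\frac{1}{2} \left(- \frac{1}{186}\right) \left(-523\right) + 95874}} = \sqrt{195995 + \sqrt{\frac{523}{372} + 95874}} = \sqrt{195995 + \sqrt{\frac{35665651}{372}}} = \sqrt{195995 + \frac{\sqrt{3316905543}}{186}}$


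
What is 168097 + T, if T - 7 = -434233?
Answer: -266129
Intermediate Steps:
T = -434226 (T = 7 - 434233 = -434226)
168097 + T = 168097 - 434226 = -266129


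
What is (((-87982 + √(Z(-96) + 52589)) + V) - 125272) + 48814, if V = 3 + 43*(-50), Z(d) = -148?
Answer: -166358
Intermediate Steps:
V = -2147 (V = 3 - 2150 = -2147)
(((-87982 + √(Z(-96) + 52589)) + V) - 125272) + 48814 = (((-87982 + √(-148 + 52589)) - 2147) - 125272) + 48814 = (((-87982 + √52441) - 2147) - 125272) + 48814 = (((-87982 + 229) - 2147) - 125272) + 48814 = ((-87753 - 2147) - 125272) + 48814 = (-89900 - 125272) + 48814 = -215172 + 48814 = -166358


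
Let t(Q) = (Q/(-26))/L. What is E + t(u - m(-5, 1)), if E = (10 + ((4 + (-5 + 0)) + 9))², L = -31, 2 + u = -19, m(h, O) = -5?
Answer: 130564/403 ≈ 323.98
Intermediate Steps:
u = -21 (u = -2 - 19 = -21)
t(Q) = Q/806 (t(Q) = (Q/(-26))/(-31) = (Q*(-1/26))*(-1/31) = -Q/26*(-1/31) = Q/806)
E = 324 (E = (10 + ((4 - 5) + 9))² = (10 + (-1 + 9))² = (10 + 8)² = 18² = 324)
E + t(u - m(-5, 1)) = 324 + (-21 - 1*(-5))/806 = 324 + (-21 + 5)/806 = 324 + (1/806)*(-16) = 324 - 8/403 = 130564/403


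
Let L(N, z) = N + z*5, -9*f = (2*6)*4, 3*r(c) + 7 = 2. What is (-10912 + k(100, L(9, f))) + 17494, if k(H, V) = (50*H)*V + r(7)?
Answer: -81753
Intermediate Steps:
r(c) = -5/3 (r(c) = -7/3 + (⅓)*2 = -7/3 + ⅔ = -5/3)
f = -16/3 (f = -2*6*4/9 = -4*4/3 = -⅑*48 = -16/3 ≈ -5.3333)
L(N, z) = N + 5*z
k(H, V) = -5/3 + 50*H*V (k(H, V) = (50*H)*V - 5/3 = 50*H*V - 5/3 = -5/3 + 50*H*V)
(-10912 + k(100, L(9, f))) + 17494 = (-10912 + (-5/3 + 50*100*(9 + 5*(-16/3)))) + 17494 = (-10912 + (-5/3 + 50*100*(9 - 80/3))) + 17494 = (-10912 + (-5/3 + 50*100*(-53/3))) + 17494 = (-10912 + (-5/3 - 265000/3)) + 17494 = (-10912 - 88335) + 17494 = -99247 + 17494 = -81753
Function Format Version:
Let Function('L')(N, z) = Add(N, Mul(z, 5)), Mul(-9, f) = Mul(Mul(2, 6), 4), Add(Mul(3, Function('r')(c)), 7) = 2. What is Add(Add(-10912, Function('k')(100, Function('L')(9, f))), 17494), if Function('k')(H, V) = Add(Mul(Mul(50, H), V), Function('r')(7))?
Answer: -81753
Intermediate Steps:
Function('r')(c) = Rational(-5, 3) (Function('r')(c) = Add(Rational(-7, 3), Mul(Rational(1, 3), 2)) = Add(Rational(-7, 3), Rational(2, 3)) = Rational(-5, 3))
f = Rational(-16, 3) (f = Mul(Rational(-1, 9), Mul(Mul(2, 6), 4)) = Mul(Rational(-1, 9), Mul(12, 4)) = Mul(Rational(-1, 9), 48) = Rational(-16, 3) ≈ -5.3333)
Function('L')(N, z) = Add(N, Mul(5, z))
Function('k')(H, V) = Add(Rational(-5, 3), Mul(50, H, V)) (Function('k')(H, V) = Add(Mul(Mul(50, H), V), Rational(-5, 3)) = Add(Mul(50, H, V), Rational(-5, 3)) = Add(Rational(-5, 3), Mul(50, H, V)))
Add(Add(-10912, Function('k')(100, Function('L')(9, f))), 17494) = Add(Add(-10912, Add(Rational(-5, 3), Mul(50, 100, Add(9, Mul(5, Rational(-16, 3)))))), 17494) = Add(Add(-10912, Add(Rational(-5, 3), Mul(50, 100, Add(9, Rational(-80, 3))))), 17494) = Add(Add(-10912, Add(Rational(-5, 3), Mul(50, 100, Rational(-53, 3)))), 17494) = Add(Add(-10912, Add(Rational(-5, 3), Rational(-265000, 3))), 17494) = Add(Add(-10912, -88335), 17494) = Add(-99247, 17494) = -81753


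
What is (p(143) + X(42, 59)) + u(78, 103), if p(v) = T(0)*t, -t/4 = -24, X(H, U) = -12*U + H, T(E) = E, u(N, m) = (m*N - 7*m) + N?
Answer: 6725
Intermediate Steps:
u(N, m) = N - 7*m + N*m (u(N, m) = (N*m - 7*m) + N = (-7*m + N*m) + N = N - 7*m + N*m)
X(H, U) = H - 12*U
t = 96 (t = -4*(-24) = 96)
p(v) = 0 (p(v) = 0*96 = 0)
(p(143) + X(42, 59)) + u(78, 103) = (0 + (42 - 12*59)) + (78 - 7*103 + 78*103) = (0 + (42 - 708)) + (78 - 721 + 8034) = (0 - 666) + 7391 = -666 + 7391 = 6725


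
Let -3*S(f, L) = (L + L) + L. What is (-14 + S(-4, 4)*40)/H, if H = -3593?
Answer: 174/3593 ≈ 0.048428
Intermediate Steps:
S(f, L) = -L (S(f, L) = -((L + L) + L)/3 = -(2*L + L)/3 = -L)
(-14 + S(-4, 4)*40)/H = (-14 - 1*4*40)/(-3593) = (-14 - 4*40)*(-1/3593) = (-14 - 160)*(-1/3593) = -174*(-1/3593) = 174/3593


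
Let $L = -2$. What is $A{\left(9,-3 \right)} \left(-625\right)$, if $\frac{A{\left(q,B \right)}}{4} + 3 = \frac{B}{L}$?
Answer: $3750$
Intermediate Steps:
$A{\left(q,B \right)} = -12 - 2 B$ ($A{\left(q,B \right)} = -12 + 4 \frac{B}{-2} = -12 + 4 B \left(- \frac{1}{2}\right) = -12 + 4 \left(- \frac{B}{2}\right) = -12 - 2 B$)
$A{\left(9,-3 \right)} \left(-625\right) = \left(-12 - -6\right) \left(-625\right) = \left(-12 + 6\right) \left(-625\right) = \left(-6\right) \left(-625\right) = 3750$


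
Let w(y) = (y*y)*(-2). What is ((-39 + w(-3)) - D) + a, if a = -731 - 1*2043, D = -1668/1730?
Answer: -2447981/865 ≈ -2830.0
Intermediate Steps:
w(y) = -2*y² (w(y) = y²*(-2) = -2*y²)
D = -834/865 (D = -1668*1/1730 = -834/865 ≈ -0.96416)
a = -2774 (a = -731 - 2043 = -2774)
((-39 + w(-3)) - D) + a = ((-39 - 2*(-3)²) - 1*(-834/865)) - 2774 = ((-39 - 2*9) + 834/865) - 2774 = ((-39 - 18) + 834/865) - 2774 = (-57 + 834/865) - 2774 = -48471/865 - 2774 = -2447981/865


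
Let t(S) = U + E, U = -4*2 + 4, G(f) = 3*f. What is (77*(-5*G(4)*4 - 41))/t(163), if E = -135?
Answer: 21637/139 ≈ 155.66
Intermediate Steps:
U = -4 (U = -8 + 4 = -4)
t(S) = -139 (t(S) = -4 - 135 = -139)
(77*(-5*G(4)*4 - 41))/t(163) = (77*(-15*4*4 - 41))/(-139) = (77*(-5*12*4 - 41))*(-1/139) = (77*(-60*4 - 41))*(-1/139) = (77*(-240 - 41))*(-1/139) = (77*(-281))*(-1/139) = -21637*(-1/139) = 21637/139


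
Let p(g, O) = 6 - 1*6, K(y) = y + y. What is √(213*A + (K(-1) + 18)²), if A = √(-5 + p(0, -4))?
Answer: √(256 + 213*I*√5) ≈ 19.959 + 11.932*I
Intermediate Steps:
K(y) = 2*y
p(g, O) = 0 (p(g, O) = 6 - 6 = 0)
A = I*√5 (A = √(-5 + 0) = √(-5) = I*√5 ≈ 2.2361*I)
√(213*A + (K(-1) + 18)²) = √(213*(I*√5) + (2*(-1) + 18)²) = √(213*I*√5 + (-2 + 18)²) = √(213*I*√5 + 16²) = √(213*I*√5 + 256) = √(256 + 213*I*√5)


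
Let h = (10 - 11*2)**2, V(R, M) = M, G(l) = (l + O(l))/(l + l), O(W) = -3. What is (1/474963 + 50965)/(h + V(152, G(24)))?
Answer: 387303828736/1097639493 ≈ 352.85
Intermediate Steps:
G(l) = (-3 + l)/(2*l) (G(l) = (l - 3)/(l + l) = (-3 + l)/((2*l)) = (-3 + l)*(1/(2*l)) = (-3 + l)/(2*l))
h = 144 (h = (10 - 22)**2 = (-12)**2 = 144)
(1/474963 + 50965)/(h + V(152, G(24))) = (1/474963 + 50965)/(144 + (1/2)*(-3 + 24)/24) = (1/474963 + 50965)/(144 + (1/2)*(1/24)*21) = 24206489296/(474963*(144 + 7/16)) = 24206489296/(474963*(2311/16)) = (24206489296/474963)*(16/2311) = 387303828736/1097639493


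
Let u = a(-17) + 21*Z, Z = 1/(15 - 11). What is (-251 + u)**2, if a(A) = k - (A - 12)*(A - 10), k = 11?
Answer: 16573041/16 ≈ 1.0358e+6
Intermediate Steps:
Z = 1/4 ≈ 0.25000
a(A) = 11 - (-12 + A)*(-10 + A) (a(A) = 11 - (A - 12)*(A - 10) = 11 - (-12 + A)*(-10 + A))
u = -3067/4 (u = (-109 - 1*(-17)**2 + 22*(-17)) + 21*(1/4) = (-109 - 1*289 - 374) + 21/4 = (-109 - 289 - 374) + 21/4 = -772 + 21/4 = -3067/4 ≈ -766.75)
(-251 + u)**2 = (-251 - 3067/4)**2 = (-4071/4)**2 = 16573041/16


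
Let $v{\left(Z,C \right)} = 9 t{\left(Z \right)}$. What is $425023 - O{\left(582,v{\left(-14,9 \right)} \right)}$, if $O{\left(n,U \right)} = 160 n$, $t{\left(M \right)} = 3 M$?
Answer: $331903$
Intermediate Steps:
$v{\left(Z,C \right)} = 27 Z$ ($v{\left(Z,C \right)} = 9 \cdot 3 Z = 27 Z$)
$425023 - O{\left(582,v{\left(-14,9 \right)} \right)} = 425023 - 160 \cdot 582 = 425023 - 93120 = 331903$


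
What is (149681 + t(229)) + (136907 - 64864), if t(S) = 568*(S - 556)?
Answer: 35988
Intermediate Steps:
t(S) = -315808 + 568*S (t(S) = 568*(-556 + S) = -315808 + 568*S)
(149681 + t(229)) + (136907 - 64864) = (149681 + (-315808 + 568*229)) + (136907 - 64864) = (149681 + (-315808 + 130072)) + 72043 = (149681 - 185736) + 72043 = -36055 + 72043 = 35988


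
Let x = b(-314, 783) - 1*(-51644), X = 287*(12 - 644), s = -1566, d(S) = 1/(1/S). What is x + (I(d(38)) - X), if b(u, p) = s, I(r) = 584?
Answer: 232046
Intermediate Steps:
d(S) = S
b(u, p) = -1566
X = -181384 (X = 287*(-632) = -181384)
x = 50078 (x = -1566 - 1*(-51644) = -1566 + 51644 = 50078)
x + (I(d(38)) - X) = 50078 + (584 - 1*(-181384)) = 50078 + (584 + 181384) = 50078 + 181968 = 232046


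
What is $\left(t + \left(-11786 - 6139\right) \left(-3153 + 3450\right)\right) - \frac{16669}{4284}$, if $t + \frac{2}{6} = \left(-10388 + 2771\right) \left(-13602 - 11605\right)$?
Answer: $\frac{799728508199}{4284} \approx 1.8668 \cdot 10^{8}$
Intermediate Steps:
$t = \frac{576005156}{3}$ ($t = - \frac{1}{3} + \left(-10388 + 2771\right) \left(-13602 - 11605\right) = - \frac{1}{3} - -192001719 = - \frac{1}{3} + 192001719 = \frac{576005156}{3} \approx 1.92 \cdot 10^{8}$)
$\left(t + \left(-11786 - 6139\right) \left(-3153 + 3450\right)\right) - \frac{16669}{4284} = \left(\frac{576005156}{3} + \left(-11786 - 6139\right) \left(-3153 + 3450\right)\right) - \frac{16669}{4284} = \left(\frac{576005156}{3} - 5323725\right) - \frac{16669}{4284} = \frac{560033981}{3} - \frac{16669}{4284} = \frac{799728508199}{4284}$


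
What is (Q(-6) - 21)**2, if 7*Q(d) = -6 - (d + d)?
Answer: 19881/49 ≈ 405.73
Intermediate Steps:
Q(d) = -6/7 - 2*d/7 (Q(d) = (-6 - (d + d))/7 = (-6 - 2*d)/7 = -6/7 - 2*d/7)
(Q(-6) - 21)**2 = ((-6/7 - 2/7*(-6)) - 21)**2 = ((-6/7 + 12/7) - 21)**2 = (6/7 - 21)**2 = (-141/7)**2 = 19881/49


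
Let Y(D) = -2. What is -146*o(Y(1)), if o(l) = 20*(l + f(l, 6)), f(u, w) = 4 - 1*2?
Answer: 0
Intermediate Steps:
f(u, w) = 2 (f(u, w) = 4 - 2 = 2)
o(l) = 40 + 20*l (o(l) = 20*(l + 2) = 20*(2 + l) = 40 + 20*l)
-146*o(Y(1)) = -146*(40 + 20*(-2)) = -146*(40 - 40) = -146*0 = 0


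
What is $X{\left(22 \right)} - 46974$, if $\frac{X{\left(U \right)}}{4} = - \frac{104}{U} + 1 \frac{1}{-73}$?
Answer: $- \frac{37735350}{803} \approx -46993.0$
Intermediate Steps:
$X{\left(U \right)} = - \frac{4}{73} - \frac{416}{U}$ ($X{\left(U \right)} = 4 \left(- \frac{104}{U} + 1 \frac{1}{-73}\right) = 4 \left(- \frac{104}{U} + 1 \left(- \frac{1}{73}\right)\right) = 4 \left(- \frac{104}{U} - \frac{1}{73}\right) = 4 \left(- \frac{1}{73} - \frac{104}{U}\right) = - \frac{4}{73} - \frac{416}{U}$)
$X{\left(22 \right)} - 46974 = \left(- \frac{4}{73} - \frac{416}{22}\right) - 46974 = \left(- \frac{4}{73} - \frac{208}{11}\right) - 46974 = - \frac{15228}{803} - 46974 = - \frac{37735350}{803}$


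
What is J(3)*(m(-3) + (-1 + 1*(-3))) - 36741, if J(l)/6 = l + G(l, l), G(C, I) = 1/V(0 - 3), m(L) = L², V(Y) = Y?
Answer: -36661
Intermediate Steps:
G(C, I) = -⅓ (G(C, I) = 1/(0 - 3) = 1/(-3) = -⅓)
J(l) = -2 + 6*l (J(l) = 6*(l - ⅓) = 6*(-⅓ + l) = -2 + 6*l)
J(3)*(m(-3) + (-1 + 1*(-3))) - 36741 = (-2 + 6*3)*((-3)² + (-1 + 1*(-3))) - 36741 = (-2 + 18)*(9 + (-1 - 3)) - 36741 = 16*(9 - 4) - 36741 = 16*5 - 36741 = 80 - 36741 = -36661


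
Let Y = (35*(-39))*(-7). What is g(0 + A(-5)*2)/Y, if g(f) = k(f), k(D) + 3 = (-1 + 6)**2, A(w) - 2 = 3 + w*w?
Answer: 22/9555 ≈ 0.0023025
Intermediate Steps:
A(w) = 5 + w**2 (A(w) = 2 + (3 + w*w) = 2 + (3 + w**2) = 5 + w**2)
k(D) = 22 (k(D) = -3 + (-1 + 6)**2 = -3 + 5**2 = -3 + 25 = 22)
g(f) = 22
Y = 9555 (Y = -1365*(-7) = 9555)
g(0 + A(-5)*2)/Y = 22/9555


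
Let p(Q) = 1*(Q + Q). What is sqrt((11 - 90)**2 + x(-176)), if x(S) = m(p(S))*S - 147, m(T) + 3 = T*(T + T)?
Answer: 23*I*sqrt(82434) ≈ 6603.6*I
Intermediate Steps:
p(Q) = 2*Q (p(Q) = 1*(2*Q) = 2*Q)
m(T) = -3 + 2*T**2 (m(T) = -3 + T*(T + T) = -3 + T*(2*T) = -3 + 2*T**2)
x(S) = -147 + S*(-3 + 8*S**2) (x(S) = (-3 + 2*(2*S)**2)*S - 147 = (-3 + 2*(4*S**2))*S - 147 = (-3 + 8*S**2)*S - 147 = S*(-3 + 8*S**2) - 147 = -147 + S*(-3 + 8*S**2))
sqrt((11 - 90)**2 + x(-176)) = sqrt((11 - 90)**2 + (-147 - 176*(-3 + 8*(-176)**2))) = sqrt((-79)**2 + (-147 - 176*(-3 + 8*30976))) = sqrt(6241 + (-147 - 176*(-3 + 247808))) = sqrt(6241 + (-147 - 176*247805)) = sqrt(6241 + (-147 - 43613680)) = sqrt(6241 - 43613827) = sqrt(-43607586) = 23*I*sqrt(82434)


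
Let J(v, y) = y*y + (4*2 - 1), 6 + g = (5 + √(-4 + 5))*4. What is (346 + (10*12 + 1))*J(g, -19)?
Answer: 171856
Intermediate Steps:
g = 18 (g = -6 + (5 + √(-4 + 5))*4 = -6 + (5 + √1)*4 = -6 + (5 + 1)*4 = -6 + 6*4 = -6 + 24 = 18)
J(v, y) = 7 + y² (J(v, y) = y² + (8 - 1) = y² + 7 = 7 + y²)
(346 + (10*12 + 1))*J(g, -19) = (346 + (10*12 + 1))*(7 + (-19)²) = (346 + (120 + 1))*(7 + 361) = (346 + 121)*368 = 467*368 = 171856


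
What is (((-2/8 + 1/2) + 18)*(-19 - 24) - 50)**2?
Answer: 11148921/16 ≈ 6.9681e+5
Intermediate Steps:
(((-2/8 + 1/2) + 18)*(-19 - 24) - 50)**2 = (((-2*1/8 + 1*(1/2)) + 18)*(-43) - 50)**2 = (((-1/4 + 1/2) + 18)*(-43) - 50)**2 = ((1/4 + 18)*(-43) - 50)**2 = ((73/4)*(-43) - 50)**2 = (-3139/4 - 50)**2 = (-3339/4)**2 = 11148921/16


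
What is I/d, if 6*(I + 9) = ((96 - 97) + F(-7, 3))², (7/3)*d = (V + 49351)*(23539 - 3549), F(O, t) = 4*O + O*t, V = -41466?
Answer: 8561/1418590350 ≈ 6.0349e-6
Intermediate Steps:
d = 472863450/7 (d = 3*((-41466 + 49351)*(23539 - 3549))/7 = 3*(7885*19990)/7 = (3/7)*157621150 = 472863450/7 ≈ 6.7552e+7)
I = 1223/3 (I = -9 + ((96 - 97) - 7*(4 + 3))²/6 = -9 + (-1 - 7*7)²/6 = -9 + (-1 - 49)²/6 = -9 + (⅙)*(-50)² = -9 + (⅙)*2500 = -9 + 1250/3 = 1223/3 ≈ 407.67)
I/d = 1223/(3*(472863450/7)) = (1223/3)*(7/472863450) = 8561/1418590350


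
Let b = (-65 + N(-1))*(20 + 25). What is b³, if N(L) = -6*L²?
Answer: -32614639875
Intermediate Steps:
b = -3195 (b = (-65 - 6*(-1)²)*(20 + 25) = (-65 - 6*1)*45 = (-65 - 6)*45 = -71*45 = -3195)
b³ = (-3195)³ = -32614639875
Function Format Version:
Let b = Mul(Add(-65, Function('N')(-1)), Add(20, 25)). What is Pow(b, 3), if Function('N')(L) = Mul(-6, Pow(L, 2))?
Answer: -32614639875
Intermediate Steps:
b = -3195 (b = Mul(Add(-65, Mul(-6, Pow(-1, 2))), Add(20, 25)) = Mul(Add(-65, Mul(-6, 1)), 45) = Mul(Add(-65, -6), 45) = Mul(-71, 45) = -3195)
Pow(b, 3) = Pow(-3195, 3) = -32614639875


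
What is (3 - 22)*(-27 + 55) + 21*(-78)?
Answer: -2170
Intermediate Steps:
(3 - 22)*(-27 + 55) + 21*(-78) = -19*28 - 1638 = -532 - 1638 = -2170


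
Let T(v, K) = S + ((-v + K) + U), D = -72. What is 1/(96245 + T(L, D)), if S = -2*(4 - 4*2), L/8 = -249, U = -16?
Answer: 1/98157 ≈ 1.0188e-5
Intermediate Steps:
L = -1992 (L = 8*(-249) = -1992)
S = 8 (S = -2*(4 - 8) = -2*(-4) = 8)
T(v, K) = -8 + K - v (T(v, K) = 8 + ((-v + K) - 16) = 8 + ((K - v) - 16) = 8 + (-16 + K - v) = -8 + K - v)
1/(96245 + T(L, D)) = 1/(96245 + (-8 - 72 - 1*(-1992))) = 1/(96245 + (-8 - 72 + 1992)) = 1/(96245 + 1912) = 1/98157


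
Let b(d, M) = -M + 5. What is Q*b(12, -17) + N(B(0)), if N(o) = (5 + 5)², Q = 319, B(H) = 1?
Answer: 7118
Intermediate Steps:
b(d, M) = 5 - M
N(o) = 100 (N(o) = 10² = 100)
Q*b(12, -17) + N(B(0)) = 319*(5 - 1*(-17)) + 100 = 319*(5 + 17) + 100 = 319*22 + 100 = 7018 + 100 = 7118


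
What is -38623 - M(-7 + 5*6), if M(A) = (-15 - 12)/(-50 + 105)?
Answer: -2124238/55 ≈ -38623.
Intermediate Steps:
M(A) = -27/55
-38623 - M(-7 + 5*6) = -38623 - 1*(-27/55) = -38623 + 27/55 = -2124238/55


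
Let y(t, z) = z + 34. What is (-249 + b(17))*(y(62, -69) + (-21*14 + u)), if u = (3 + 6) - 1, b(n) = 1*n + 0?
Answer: 74472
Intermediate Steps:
b(n) = n (b(n) = n + 0 = n)
y(t, z) = 34 + z
u = 8 (u = 9 - 1 = 8)
(-249 + b(17))*(y(62, -69) + (-21*14 + u)) = (-249 + 17)*((34 - 69) + (-21*14 + 8)) = -232*(-35 + (-294 + 8)) = -232*(-35 - 286) = -232*(-321) = 74472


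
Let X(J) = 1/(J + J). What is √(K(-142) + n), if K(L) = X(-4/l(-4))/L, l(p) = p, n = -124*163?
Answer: 3*I*√45283871/142 ≈ 142.17*I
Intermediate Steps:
n = -20212
X(J) = 1/(2*J)
K(L) = 1/(2*L) (K(L) = (1/(2*((-4/(-4)))))/L = (1/(2*((-4*(-¼)))))/L = ((½)/1)/L = ((½)*1)/L = 1/(2*L))
√(K(-142) + n) = √((½)/(-142) - 20212) = √((½)*(-1/142) - 20212) = √(-1/284 - 20212) = √(-5740209/284) = 3*I*√45283871/142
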